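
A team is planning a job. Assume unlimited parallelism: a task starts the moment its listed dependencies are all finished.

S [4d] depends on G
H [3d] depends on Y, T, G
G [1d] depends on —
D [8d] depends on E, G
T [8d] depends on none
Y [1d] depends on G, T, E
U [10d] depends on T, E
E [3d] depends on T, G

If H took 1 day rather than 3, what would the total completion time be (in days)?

21

As given, the longest chain is T→E→U = 8+3+10 = 21, so the finish is 21 days.
H is off the critical path — its longest chain is 15 days, giving 6 of slack.
The critical path is still T→E→U; finish is now 21 days.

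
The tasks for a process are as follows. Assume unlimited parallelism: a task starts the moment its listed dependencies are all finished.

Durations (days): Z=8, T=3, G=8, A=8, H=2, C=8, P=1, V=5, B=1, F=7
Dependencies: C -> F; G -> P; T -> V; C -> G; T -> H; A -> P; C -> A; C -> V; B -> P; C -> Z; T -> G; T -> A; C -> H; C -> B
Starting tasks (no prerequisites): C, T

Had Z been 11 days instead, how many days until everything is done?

19

Actual critical path: C→A→P = 8+8+1 = 17 ⇒ 17 days.
Z is off the critical path — its longest chain is 16 days, giving 1 of slack.
The binding chain switches to C→Z = 8+11 = 19; finish 19 days.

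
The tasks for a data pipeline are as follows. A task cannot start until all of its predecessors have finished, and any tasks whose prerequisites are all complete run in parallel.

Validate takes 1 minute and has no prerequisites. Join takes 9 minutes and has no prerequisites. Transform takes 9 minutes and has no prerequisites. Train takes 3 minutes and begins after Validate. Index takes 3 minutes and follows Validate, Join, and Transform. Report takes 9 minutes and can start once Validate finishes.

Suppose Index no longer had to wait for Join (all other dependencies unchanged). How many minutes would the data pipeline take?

12

With the dependency in place, Join→Index = 9+3 = 12 sets the finish at 12 minutes.
Dropping Join→Index doesn't change Index's earliest start (9); another predecessor still binds.
After: Transform→Index = 9+3 = 12 → 12 minutes.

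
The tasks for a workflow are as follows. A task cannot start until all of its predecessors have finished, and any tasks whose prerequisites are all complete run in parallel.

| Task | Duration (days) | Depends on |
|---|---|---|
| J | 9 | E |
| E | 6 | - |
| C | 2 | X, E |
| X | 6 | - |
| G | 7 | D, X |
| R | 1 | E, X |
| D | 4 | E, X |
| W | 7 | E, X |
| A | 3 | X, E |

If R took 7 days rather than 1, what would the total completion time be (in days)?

Actual critical path: X→D→G = 6+4+7 = 17 ⇒ 17 days.
The longest path through R is only 7 days, so R has float 10.
The critical path is still X→D→G; finish is now 17 days.

17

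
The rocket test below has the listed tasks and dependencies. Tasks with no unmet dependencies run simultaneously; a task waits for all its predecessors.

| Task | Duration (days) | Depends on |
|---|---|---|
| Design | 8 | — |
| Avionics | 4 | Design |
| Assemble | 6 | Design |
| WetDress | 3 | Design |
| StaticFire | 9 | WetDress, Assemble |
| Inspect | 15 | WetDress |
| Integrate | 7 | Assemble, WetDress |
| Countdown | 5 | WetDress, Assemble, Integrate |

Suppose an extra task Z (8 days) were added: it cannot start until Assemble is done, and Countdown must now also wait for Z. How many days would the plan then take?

27

Originally the plan takes 26 days.
With Z inserted, Countdown now waits for max(WetDress, Assemble, Integrate, Z).
New critical path: Design→Assemble→Z→Countdown = 8+6+8+5 = 27 ⇒ 27 days.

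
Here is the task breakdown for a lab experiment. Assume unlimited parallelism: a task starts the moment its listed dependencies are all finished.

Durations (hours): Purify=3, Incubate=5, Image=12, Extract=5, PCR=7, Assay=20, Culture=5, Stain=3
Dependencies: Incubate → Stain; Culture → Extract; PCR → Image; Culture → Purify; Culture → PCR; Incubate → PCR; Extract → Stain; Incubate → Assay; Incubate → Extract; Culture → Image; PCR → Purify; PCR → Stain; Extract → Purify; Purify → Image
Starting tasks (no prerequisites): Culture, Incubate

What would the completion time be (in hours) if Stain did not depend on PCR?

Original critical path: Culture→PCR→Purify→Image = 5+7+3+12 = 27 ⇒ 27 hours.
Without PCR→Stain, Stain's earliest start moves from 12 to 10.
After: Culture→PCR→Purify→Image = 5+7+3+12 = 27 → 27 hours.

27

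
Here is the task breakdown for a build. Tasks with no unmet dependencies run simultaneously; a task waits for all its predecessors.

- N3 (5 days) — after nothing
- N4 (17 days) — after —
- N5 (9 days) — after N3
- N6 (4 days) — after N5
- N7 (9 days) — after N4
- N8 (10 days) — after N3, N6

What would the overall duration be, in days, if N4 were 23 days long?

32

Critical path before the change: N3→N5→N6→N8 = 5+9+4+10 = 28 giving 28 days.
The longest path through N4 is only 26 days, so N4 has float 2.
New critical path: N4→N7 = 23+9 = 32 ⇒ 32 days.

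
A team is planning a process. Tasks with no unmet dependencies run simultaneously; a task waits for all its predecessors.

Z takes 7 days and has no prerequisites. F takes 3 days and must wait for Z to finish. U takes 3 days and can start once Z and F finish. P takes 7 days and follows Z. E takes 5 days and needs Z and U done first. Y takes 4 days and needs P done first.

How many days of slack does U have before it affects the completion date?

The longest chain is Z→F→U→E = 7+3+3+5 = 18; overall finish 18 days.
U finishes as early as 13 and must finish by 13.
Slack of U = 10 − 10 = 0 days.

0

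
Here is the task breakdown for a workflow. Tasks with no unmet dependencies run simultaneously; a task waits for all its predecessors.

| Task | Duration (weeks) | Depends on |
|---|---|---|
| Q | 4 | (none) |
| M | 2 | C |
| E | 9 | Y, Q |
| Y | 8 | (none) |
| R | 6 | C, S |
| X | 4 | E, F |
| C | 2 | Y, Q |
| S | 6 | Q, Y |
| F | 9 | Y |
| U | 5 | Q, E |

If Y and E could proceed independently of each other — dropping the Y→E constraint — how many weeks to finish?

With the dependency in place, Y→E→U = 8+9+5 = 22 sets the finish at 22 weeks.
Without Y→E, E's earliest start moves from 8 to 4.
New critical path: Y→F→X = 8+9+4 = 21 ⇒ 21 weeks.

21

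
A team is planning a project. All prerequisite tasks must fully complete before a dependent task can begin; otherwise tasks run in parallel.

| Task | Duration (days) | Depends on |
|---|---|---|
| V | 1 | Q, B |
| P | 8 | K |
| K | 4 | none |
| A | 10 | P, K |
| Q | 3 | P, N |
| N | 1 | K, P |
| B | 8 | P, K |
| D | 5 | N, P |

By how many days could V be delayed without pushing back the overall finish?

The longest chain is K→P→A = 4+8+10 = 22; overall finish 22 days.
The longest chain containing V totals 21 days.
Float = 22 − 21 = 1.

1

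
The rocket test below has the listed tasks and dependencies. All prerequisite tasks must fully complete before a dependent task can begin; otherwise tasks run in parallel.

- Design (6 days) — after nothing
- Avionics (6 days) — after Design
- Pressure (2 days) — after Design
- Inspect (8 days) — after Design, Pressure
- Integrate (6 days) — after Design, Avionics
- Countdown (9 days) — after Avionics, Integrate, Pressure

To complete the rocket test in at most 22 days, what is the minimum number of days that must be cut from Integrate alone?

Current finish: 27 days; target: 22.
Integrate is on every critical path, so each day cut from Integrate cuts the finish by one (this holds down to a finish of 22).
Need 27 − 22 = 5 days off Integrate → Integrate becomes 1 day, finish becomes 22.

5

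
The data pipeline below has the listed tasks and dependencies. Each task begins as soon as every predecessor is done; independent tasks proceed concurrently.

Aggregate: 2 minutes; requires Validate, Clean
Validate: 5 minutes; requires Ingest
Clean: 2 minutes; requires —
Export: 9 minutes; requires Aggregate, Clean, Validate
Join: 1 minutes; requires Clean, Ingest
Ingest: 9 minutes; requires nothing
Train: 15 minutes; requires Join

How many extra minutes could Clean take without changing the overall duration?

The longest chain is Ingest→Validate→Aggregate→Export = 9+5+2+9 = 25; overall finish 25 minutes.
Clean finishes as early as 2 and must finish by 9.
Slack of Clean = 7 − 0 = 7 minutes.

7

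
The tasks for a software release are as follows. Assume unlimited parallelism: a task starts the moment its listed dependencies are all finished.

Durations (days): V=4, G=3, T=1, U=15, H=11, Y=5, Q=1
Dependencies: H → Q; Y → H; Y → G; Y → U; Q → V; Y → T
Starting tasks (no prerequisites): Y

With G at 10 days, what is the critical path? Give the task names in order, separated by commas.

Y, H, Q, V

The binding path is Y→H→Q→V = 5+11+1+4 = 21; finish at 21 days.
G is off the critical path — its longest chain is 8 days, giving 13 of slack.
That remains the longest chain; total 21 days.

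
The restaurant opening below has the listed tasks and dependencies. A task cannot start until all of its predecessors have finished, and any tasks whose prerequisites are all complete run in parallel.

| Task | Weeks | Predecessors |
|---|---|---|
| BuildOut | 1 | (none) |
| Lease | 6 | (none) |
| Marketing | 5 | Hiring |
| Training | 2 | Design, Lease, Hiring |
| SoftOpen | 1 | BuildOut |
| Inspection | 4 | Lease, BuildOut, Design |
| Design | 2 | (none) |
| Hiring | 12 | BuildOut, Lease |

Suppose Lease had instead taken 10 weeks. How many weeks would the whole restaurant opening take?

Actual critical path: Lease→Hiring→Marketing = 6+12+5 = 23 ⇒ 23 weeks.
Lease lies on that path, so at 10 weeks the path becomes 27 weeks.
The critical path is still Lease→Hiring→Marketing; finish is now 27 weeks.

27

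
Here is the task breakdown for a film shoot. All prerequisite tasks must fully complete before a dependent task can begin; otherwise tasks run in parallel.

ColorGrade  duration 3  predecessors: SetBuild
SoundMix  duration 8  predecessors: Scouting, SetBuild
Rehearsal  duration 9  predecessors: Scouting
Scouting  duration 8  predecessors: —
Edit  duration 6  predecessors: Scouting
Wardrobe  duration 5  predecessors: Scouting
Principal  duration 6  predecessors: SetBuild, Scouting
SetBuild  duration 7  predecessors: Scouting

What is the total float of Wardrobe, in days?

Scouting→SetBuild→SoundMix = 8+7+8 = 23 sets the makespan at 23 days.
Wardrobe finishes as early as 13 and must finish by 23.
Float = 23 − 13 = 10.

10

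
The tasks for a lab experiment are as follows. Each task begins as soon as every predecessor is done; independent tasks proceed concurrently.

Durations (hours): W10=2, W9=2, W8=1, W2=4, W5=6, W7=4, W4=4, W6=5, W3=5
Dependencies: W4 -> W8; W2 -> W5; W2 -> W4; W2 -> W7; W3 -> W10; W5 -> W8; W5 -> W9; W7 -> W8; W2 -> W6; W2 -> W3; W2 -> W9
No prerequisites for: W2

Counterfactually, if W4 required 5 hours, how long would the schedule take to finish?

Actual critical path: W2→W5→W9 = 4+6+2 = 12 ⇒ 12 hours.
The longest path through W4 is only 9 hours, so W4 has float 3.
No other chain overtakes it, so the finish is 12 hours.

12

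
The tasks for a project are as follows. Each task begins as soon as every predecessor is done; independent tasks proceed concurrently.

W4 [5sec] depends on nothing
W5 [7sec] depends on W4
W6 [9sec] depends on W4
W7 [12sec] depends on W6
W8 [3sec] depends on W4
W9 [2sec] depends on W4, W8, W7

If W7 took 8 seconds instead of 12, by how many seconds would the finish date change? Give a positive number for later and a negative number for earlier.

-4

As given, the longest chain is W4→W6→W7→W9 = 5+9+12+2 = 28, so the finish is 28 seconds.
Since W7 is critical, the -4 change carries straight to that chain (now 24 seconds).
That remains the longest chain; total 24 seconds.
Change in finish: 24 − 28 = -4 seconds.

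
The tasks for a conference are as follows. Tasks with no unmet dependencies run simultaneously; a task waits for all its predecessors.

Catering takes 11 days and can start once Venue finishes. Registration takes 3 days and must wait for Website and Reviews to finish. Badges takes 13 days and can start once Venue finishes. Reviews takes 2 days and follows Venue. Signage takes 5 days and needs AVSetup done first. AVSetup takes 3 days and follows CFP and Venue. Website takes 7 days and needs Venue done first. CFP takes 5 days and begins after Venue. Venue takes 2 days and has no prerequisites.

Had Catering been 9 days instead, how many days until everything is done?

15

Baseline: Venue→CFP→AVSetup→Signage = 2+5+3+5 = 15 → 15 days.
The longest path through Catering is only 13 days, so Catering has float 2.
The critical path is still Venue→CFP→AVSetup→Signage; finish is now 15 days.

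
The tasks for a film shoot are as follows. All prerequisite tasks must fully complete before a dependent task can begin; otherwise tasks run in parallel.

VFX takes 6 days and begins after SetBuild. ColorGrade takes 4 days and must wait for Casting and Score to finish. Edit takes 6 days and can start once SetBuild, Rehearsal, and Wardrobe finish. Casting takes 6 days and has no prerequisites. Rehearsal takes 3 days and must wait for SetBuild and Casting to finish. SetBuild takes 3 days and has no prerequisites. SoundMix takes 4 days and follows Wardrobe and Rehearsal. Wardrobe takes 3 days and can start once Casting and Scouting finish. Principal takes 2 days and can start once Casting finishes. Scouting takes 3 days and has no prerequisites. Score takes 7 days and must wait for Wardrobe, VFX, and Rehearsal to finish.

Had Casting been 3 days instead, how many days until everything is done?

Baseline: Casting→Wardrobe→Score→ColorGrade = 6+3+7+4 = 20 → 20 days.
Since Casting is critical, the -3 change carries straight to that chain (now 17 days).
Now SetBuild→VFX→Score→ColorGrade = 3+6+7+4 = 20 is longest, so the finish becomes 20 days.

20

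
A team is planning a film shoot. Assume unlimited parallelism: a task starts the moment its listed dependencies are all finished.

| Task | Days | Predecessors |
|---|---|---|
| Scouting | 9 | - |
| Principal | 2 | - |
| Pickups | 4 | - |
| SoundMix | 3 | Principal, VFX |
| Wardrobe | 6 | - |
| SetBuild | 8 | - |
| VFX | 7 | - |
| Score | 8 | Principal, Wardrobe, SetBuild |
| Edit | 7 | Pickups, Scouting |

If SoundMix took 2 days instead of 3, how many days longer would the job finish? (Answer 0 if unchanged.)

Baseline: Scouting→Edit = 9+7 = 16 → 16 days.
The longest path through SoundMix is only 10 days, so SoundMix has float 6.
That remains the longest chain; total 16 days.
Change in finish: 16 − 16 = +0 days.

0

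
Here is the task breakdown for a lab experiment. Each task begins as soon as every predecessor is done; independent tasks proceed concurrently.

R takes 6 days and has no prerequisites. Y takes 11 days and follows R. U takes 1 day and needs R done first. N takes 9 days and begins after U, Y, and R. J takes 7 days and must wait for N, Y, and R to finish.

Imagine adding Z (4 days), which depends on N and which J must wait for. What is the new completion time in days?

37

Originally the lab experiment takes 33 days.
With Z inserted, J now waits for max(N, Y, R, Z).
New critical path: R→Y→N→Z→J = 6+11+9+4+7 = 37 ⇒ 37 days.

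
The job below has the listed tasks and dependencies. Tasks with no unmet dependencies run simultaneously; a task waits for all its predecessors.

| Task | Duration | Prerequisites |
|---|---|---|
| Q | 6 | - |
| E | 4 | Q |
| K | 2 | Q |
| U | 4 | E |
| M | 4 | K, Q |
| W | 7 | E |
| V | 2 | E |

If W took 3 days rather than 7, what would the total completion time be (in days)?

14

Critical path before the change: Q→E→W = 6+4+7 = 17 giving 17 days.
W lies on that path, so at 3 days the path becomes 13 days.
New critical path: Q→E→U = 6+4+4 = 14 ⇒ 14 days.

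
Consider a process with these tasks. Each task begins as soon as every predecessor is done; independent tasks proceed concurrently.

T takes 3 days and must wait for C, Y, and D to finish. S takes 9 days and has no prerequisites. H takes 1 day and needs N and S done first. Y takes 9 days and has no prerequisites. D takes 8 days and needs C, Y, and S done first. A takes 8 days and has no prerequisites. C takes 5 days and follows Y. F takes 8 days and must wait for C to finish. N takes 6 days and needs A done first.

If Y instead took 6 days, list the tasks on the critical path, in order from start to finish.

Y, C, D, T

Critical path before the change: Y→C→D→T = 9+5+8+3 = 25 giving 25 days.
Since Y is critical, the -3 change carries straight to that chain (now 22 days).
No other chain overtakes it, so the finish is 22 days.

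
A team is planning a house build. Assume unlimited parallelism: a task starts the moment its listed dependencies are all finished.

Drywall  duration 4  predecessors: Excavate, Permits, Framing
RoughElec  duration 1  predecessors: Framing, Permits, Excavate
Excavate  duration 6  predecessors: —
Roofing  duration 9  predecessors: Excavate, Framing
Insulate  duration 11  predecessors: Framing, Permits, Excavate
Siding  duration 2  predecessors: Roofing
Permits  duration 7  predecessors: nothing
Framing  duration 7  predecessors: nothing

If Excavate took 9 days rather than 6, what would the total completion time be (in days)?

20

Actual critical path: Permits→Insulate = 7+11 = 18 ⇒ 18 days.
Excavate is off the critical path — its longest chain is 17 days, giving 1 of slack.
The binding chain switches to Excavate→Roofing→Siding = 9+9+2 = 20; finish 20 days.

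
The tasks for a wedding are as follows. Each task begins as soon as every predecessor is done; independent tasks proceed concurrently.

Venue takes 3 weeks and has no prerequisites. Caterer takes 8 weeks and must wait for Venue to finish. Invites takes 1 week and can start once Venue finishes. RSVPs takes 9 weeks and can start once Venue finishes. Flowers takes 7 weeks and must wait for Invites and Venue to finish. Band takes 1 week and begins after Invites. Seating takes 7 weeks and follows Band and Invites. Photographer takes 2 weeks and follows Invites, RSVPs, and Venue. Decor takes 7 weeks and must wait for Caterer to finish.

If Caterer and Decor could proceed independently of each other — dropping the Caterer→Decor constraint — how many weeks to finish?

With the dependency in place, Venue→Caterer→Decor = 3+8+7 = 18 sets the finish at 18 weeks.
Without Caterer→Decor, Decor's earliest start moves from 11 to 0.
The longest chain is now Venue→RSVPs→Photographer = 3+9+2 = 14, so the schedule takes 14 weeks.

14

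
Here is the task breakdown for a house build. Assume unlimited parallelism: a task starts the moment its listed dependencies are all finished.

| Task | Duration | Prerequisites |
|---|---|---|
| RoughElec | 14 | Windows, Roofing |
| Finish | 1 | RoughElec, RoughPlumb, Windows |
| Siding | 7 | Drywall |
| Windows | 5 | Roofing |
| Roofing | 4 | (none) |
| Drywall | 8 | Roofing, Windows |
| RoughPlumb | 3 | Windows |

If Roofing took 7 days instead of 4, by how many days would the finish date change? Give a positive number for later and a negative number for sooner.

3

Critical path before the change: Roofing→Windows→RoughElec→Finish = 4+5+14+1 = 24 giving 24 days.
Roofing is on the critical path; changing it to 7 makes that path 27 days.
That remains the longest chain; total 27 days.
Change in finish: 27 − 24 = +3 days.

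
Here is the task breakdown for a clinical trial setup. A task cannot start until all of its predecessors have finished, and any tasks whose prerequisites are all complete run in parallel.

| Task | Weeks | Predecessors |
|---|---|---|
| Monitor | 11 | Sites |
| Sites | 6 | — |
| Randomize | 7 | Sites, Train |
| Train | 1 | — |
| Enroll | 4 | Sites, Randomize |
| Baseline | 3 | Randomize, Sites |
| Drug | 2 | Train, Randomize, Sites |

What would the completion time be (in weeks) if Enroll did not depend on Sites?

Original critical path: Sites→Randomize→Enroll = 6+7+4 = 17 ⇒ 17 weeks.
Dropping Sites→Enroll doesn't change Enroll's earliest start (13); another predecessor still binds.
New critical path: Sites→Randomize→Enroll = 6+7+4 = 17 ⇒ 17 weeks.

17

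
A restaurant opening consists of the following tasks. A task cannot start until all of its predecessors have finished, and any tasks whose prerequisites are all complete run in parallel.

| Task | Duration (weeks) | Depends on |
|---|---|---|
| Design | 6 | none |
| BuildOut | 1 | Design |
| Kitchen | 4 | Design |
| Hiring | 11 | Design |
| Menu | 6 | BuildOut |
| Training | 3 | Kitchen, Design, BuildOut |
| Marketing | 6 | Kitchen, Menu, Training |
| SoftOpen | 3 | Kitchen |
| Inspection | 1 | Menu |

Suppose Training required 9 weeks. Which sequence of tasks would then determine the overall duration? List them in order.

Design, Kitchen, Training, Marketing

The binding path is Design→Kitchen→Training→Marketing = 6+4+3+6 = 19; finish at 19 weeks.
Since Training is critical, the +6 change carries straight to that chain (now 25 weeks).
No other chain overtakes it, so the finish is 25 weeks.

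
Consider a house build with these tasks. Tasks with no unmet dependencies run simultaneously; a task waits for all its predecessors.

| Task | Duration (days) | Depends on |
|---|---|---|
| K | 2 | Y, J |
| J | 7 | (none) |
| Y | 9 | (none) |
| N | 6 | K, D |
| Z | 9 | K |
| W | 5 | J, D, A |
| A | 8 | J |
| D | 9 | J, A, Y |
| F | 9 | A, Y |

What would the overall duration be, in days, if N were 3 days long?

Baseline: J→A→D→N = 7+8+9+6 = 30 → 30 days.
N is on the critical path; changing it to 3 makes that path 27 days.
The binding chain switches to J→A→D→W = 7+8+9+5 = 29; finish 29 days.

29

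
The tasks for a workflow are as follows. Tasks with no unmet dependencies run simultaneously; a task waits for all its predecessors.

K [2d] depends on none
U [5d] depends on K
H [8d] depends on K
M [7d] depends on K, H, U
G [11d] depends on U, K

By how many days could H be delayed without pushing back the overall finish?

1

Critical path: K→U→G = 2+5+11 = 18, so the finish is 18 days.
H finishes as early as 10 and must finish by 11.
So H can slip 11 − 10 = 1 day.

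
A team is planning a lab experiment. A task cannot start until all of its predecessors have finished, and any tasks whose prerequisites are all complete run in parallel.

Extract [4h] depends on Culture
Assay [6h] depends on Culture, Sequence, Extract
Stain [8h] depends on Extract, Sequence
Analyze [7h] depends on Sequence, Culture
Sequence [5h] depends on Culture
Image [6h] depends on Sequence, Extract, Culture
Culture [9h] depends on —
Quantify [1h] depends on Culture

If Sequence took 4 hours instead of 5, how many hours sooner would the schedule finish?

As given, the longest chain is Culture→Sequence→Stain = 9+5+8 = 22, so the finish is 22 hours.
Sequence is on the critical path; changing it to 4 makes that path 21 hours.
New critical path: Culture→Extract→Stain = 9+4+8 = 21 ⇒ 21 hours.
Change in finish: 21 − 22 = -1 hours.

1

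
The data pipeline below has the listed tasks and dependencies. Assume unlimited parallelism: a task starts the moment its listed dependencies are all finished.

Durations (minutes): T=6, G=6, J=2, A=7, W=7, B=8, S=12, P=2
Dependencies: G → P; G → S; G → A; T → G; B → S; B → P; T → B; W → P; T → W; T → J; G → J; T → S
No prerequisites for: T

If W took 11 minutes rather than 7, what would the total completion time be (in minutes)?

26

Critical path before the change: T→B→S = 6+8+12 = 26 giving 26 minutes.
W has 11 minutes of float (longest path through it is 15).
The critical path is still T→B→S; finish is now 26 minutes.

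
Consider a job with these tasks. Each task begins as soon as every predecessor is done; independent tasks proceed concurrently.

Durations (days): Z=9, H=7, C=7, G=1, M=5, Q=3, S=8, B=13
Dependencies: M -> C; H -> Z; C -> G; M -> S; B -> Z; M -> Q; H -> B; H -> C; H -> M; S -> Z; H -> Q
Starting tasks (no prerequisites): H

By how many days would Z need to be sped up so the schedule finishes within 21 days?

8

Current finish: 29 days; target: 21.
Z is on every critical path, so each day cut from Z cuts the finish by one (this holds down to a finish of 21).
Need 29 − 21 = 8 days off Z → Z becomes 1 day, finish becomes 21.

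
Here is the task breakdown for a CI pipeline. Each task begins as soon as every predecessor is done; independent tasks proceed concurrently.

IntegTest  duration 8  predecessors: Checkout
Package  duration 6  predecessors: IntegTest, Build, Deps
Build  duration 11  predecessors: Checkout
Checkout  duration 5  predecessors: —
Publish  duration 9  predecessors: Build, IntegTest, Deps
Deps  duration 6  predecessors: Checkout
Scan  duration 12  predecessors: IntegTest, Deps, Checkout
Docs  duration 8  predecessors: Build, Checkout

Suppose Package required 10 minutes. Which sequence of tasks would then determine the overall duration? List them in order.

Critical path before the change: Checkout→IntegTest→Scan = 5+8+12 = 25 giving 25 minutes.
Package has 3 minutes of float (longest path through it is 22).
The binding chain switches to Checkout→Build→Package = 5+11+10 = 26; finish 26 minutes.

Checkout, Build, Package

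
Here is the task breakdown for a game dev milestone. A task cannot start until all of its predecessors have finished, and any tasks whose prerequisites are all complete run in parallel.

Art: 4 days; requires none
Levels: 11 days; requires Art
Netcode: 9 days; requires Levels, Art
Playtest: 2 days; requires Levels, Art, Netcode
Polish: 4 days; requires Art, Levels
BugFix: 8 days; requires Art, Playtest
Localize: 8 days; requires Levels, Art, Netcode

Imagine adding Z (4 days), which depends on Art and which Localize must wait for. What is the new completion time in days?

34

Originally the plan takes 34 days.
With Z inserted, Localize now waits for max(Levels, Art, Netcode, Z).
New critical path: Art→Levels→Netcode→Playtest→BugFix = 4+11+9+2+8 = 34 ⇒ 34 days.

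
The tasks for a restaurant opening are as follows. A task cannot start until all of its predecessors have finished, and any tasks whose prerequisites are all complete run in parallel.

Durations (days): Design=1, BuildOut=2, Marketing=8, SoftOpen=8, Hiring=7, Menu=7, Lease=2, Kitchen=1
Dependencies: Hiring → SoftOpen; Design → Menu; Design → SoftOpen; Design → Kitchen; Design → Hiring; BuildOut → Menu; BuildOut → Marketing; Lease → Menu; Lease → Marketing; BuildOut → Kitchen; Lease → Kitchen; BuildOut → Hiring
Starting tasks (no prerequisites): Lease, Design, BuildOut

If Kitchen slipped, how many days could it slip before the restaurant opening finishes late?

BuildOut→Hiring→SoftOpen = 2+7+8 = 17 sets the makespan at 17 days.
The longest chain containing Kitchen totals 3 days.
So Kitchen can slip 17 − 3 = 14 days.

14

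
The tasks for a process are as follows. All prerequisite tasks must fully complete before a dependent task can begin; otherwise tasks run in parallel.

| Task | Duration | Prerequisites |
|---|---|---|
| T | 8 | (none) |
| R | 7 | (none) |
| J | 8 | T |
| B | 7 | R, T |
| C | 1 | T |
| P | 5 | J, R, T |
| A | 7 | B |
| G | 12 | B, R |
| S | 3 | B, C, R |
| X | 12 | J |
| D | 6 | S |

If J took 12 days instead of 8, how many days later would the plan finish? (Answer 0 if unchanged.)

4

Baseline: T→J→X = 8+8+12 = 28 → 28 days.
J lies on that path, so at 12 days the path becomes 32 days.
That remains the longest chain; total 32 days.
Change in finish: 32 − 28 = +4 days.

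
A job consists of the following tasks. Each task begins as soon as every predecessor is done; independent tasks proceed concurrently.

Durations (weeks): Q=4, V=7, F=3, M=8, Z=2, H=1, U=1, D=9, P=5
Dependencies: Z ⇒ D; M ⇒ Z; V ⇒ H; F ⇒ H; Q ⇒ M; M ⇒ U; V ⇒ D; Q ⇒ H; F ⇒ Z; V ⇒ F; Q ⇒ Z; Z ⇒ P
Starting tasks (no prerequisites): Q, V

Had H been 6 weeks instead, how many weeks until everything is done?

As given, the longest chain is Q→M→Z→D = 4+8+2+9 = 23, so the finish is 23 weeks.
The longest path through H is only 11 weeks, so H has float 12.
That remains the longest chain; total 23 weeks.

23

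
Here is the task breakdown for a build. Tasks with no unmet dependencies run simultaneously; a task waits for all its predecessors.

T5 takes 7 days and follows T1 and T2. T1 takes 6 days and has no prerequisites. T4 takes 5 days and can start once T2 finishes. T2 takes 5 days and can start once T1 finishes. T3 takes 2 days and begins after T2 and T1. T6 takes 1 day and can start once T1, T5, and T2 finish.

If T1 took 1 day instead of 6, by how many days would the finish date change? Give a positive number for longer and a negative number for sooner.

The binding path is T1→T2→T5→T6 = 6+5+7+1 = 19; finish at 19 days.
Since T1 is critical, the -5 change carries straight to that chain (now 14 days).
The critical path is still T1→T2→T5→T6; finish is now 14 days.
Change in finish: 14 − 19 = -5 days.

-5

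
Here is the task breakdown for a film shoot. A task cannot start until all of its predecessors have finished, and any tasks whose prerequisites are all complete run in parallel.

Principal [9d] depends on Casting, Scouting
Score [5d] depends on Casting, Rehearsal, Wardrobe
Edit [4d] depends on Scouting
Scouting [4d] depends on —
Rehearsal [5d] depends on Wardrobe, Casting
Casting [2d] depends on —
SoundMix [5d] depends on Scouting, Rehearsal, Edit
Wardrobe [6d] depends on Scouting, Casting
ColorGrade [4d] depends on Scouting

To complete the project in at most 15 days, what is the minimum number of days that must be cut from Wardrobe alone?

Current finish: 20 days; target: 15.
Wardrobe is on every critical path, so each day cut from Wardrobe cuts the finish by one (this holds down to a finish of 15).
Need 20 − 15 = 5 days off Wardrobe → Wardrobe becomes 1 day, finish becomes 15.

5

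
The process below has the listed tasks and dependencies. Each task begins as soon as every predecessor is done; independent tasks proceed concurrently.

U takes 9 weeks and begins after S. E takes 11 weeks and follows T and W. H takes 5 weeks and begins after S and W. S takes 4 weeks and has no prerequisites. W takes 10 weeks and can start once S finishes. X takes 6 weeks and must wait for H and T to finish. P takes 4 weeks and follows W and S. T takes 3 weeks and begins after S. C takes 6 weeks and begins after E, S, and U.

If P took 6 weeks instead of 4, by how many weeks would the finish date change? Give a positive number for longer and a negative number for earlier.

Baseline: S→W→E→C = 4+10+11+6 = 31 → 31 weeks.
The longest path through P is only 18 weeks, so P has float 13.
That remains the longest chain; total 31 weeks.
Change in finish: 31 − 31 = +0 weeks.

0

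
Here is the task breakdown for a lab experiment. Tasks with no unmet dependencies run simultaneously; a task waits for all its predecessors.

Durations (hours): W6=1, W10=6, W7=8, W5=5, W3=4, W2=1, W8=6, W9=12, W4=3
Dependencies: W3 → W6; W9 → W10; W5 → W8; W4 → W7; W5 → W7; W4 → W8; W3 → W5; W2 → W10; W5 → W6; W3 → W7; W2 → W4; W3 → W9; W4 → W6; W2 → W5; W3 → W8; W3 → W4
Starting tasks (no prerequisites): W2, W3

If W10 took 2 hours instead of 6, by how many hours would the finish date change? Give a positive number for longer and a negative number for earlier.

The binding path is W3→W9→W10 = 4+12+6 = 22; finish at 22 hours.
Since W10 is critical, the -4 change carries straight to that chain (now 18 hours).
The critical path is still W3→W9→W10; finish is now 18 hours.
Change in finish: 18 − 22 = -4 hours.

-4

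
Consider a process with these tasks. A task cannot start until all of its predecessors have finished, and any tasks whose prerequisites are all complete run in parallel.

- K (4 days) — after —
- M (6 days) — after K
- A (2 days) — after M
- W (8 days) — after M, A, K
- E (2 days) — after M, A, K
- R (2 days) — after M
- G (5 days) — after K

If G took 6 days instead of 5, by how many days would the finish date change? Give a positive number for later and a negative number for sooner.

Critical path before the change: K→M→A→W = 4+6+2+8 = 20 giving 20 days.
G is off the critical path — its longest chain is 9 days, giving 11 of slack.
That remains the longest chain; total 20 days.
Change in finish: 20 − 20 = +0 days.

0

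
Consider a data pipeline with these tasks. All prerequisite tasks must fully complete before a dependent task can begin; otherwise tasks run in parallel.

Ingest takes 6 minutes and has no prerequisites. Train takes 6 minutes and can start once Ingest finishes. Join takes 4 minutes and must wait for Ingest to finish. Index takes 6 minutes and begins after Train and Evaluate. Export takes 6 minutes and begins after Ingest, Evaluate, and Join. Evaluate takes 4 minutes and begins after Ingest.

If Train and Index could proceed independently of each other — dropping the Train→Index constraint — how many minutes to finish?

16

Before: longest chain Ingest→Train→Index = 6+6+6 = 18, finish 18.
Without Train→Index, Index's earliest start moves from 12 to 10.
The longest chain is now Ingest→Join→Export = 6+4+6 = 16, so the plan takes 16 minutes.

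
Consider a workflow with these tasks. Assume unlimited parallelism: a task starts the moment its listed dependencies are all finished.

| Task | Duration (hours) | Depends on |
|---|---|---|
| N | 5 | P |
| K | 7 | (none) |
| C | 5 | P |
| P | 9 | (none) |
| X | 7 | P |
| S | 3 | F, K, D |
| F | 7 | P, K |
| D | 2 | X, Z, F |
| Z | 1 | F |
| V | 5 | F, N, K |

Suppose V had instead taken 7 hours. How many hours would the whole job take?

23

The binding path is P→F→Z→D→S = 9+7+1+2+3 = 22; finish at 22 hours.
V is off the critical path — its longest chain is 21 hours, giving 1 of slack.
Now P→F→V = 9+7+7 = 23 is longest, so the finish becomes 23 hours.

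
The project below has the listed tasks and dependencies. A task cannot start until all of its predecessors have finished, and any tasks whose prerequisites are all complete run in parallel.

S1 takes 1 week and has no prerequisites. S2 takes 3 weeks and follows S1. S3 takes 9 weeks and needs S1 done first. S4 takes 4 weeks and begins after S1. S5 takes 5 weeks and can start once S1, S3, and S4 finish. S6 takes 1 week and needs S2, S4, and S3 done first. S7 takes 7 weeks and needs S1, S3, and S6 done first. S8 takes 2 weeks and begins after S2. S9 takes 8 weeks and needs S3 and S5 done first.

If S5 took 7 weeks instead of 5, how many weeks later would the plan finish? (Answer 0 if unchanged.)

Baseline: S1→S3→S5→S9 = 1+9+5+8 = 23 → 23 weeks.
Since S5 is critical, the +2 change carries straight to that chain (now 25 weeks).
That remains the longest chain; total 25 weeks.
Change in finish: 25 − 23 = +2 weeks.

2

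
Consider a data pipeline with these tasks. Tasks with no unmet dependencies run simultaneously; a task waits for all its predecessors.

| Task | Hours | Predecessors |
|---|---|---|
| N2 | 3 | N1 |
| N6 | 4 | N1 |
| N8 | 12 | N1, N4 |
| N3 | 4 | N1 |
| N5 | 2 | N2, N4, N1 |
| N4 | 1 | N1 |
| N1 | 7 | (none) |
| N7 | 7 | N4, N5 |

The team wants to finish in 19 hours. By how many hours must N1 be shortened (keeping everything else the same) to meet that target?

Current finish: 20 hours; target: 19.
N1 is on every critical path, so each hour cut from N1 cuts the finish by one (this holds down to a finish of 14).
Need 20 − 19 = 1 hour off N1 → N1 becomes 6 hours, finish becomes 19.

1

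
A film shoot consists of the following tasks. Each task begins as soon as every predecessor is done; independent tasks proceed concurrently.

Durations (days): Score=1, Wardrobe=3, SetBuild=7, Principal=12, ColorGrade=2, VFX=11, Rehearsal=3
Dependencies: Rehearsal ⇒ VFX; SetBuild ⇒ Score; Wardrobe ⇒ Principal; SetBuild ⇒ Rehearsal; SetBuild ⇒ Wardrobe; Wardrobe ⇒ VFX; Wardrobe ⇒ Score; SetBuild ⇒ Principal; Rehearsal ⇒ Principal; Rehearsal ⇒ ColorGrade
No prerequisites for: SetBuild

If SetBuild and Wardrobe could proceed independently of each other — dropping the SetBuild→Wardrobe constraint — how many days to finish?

With the dependency in place, SetBuild→Wardrobe→Principal = 7+3+12 = 22 sets the finish at 22 days.
Without SetBuild→Wardrobe, Wardrobe's earliest start moves from 7 to 0.
New critical path: SetBuild→Rehearsal→Principal = 7+3+12 = 22 ⇒ 22 days.

22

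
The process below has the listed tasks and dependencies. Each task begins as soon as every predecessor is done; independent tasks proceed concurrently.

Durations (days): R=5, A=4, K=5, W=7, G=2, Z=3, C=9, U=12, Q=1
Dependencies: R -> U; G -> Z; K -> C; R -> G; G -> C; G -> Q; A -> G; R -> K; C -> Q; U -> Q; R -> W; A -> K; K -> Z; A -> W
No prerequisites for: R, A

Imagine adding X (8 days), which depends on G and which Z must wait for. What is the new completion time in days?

Originally the schedule takes 20 days.
With X inserted, Z now waits for max(K, G, X).
New critical path: R→K→C→Q = 5+5+9+1 = 20 ⇒ 20 days.

20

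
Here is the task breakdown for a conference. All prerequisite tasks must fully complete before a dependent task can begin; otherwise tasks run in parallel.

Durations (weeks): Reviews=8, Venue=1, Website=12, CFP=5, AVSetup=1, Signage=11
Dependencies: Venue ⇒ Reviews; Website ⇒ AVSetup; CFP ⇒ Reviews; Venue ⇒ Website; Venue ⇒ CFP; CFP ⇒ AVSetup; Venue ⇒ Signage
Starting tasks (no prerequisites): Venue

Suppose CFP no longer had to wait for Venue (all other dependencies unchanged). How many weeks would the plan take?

With the dependency in place, Venue→CFP→Reviews = 1+5+8 = 14 sets the finish at 14 weeks.
Without Venue→CFP, CFP's earliest start moves from 1 to 0.
After: Venue→Website→AVSetup = 1+12+1 = 14 → 14 weeks.

14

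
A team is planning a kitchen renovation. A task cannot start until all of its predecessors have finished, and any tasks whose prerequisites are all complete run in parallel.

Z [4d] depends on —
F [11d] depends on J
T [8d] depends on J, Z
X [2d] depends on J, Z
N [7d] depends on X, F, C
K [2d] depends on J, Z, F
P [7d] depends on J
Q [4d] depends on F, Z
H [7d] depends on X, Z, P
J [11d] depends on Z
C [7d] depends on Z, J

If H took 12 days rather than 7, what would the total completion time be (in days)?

34

The binding path is Z→J→F→N = 4+11+11+7 = 33; finish at 33 days.
The longest path through H is only 29 days, so H has float 4.
New critical path: Z→J→P→H = 4+11+7+12 = 34 ⇒ 34 days.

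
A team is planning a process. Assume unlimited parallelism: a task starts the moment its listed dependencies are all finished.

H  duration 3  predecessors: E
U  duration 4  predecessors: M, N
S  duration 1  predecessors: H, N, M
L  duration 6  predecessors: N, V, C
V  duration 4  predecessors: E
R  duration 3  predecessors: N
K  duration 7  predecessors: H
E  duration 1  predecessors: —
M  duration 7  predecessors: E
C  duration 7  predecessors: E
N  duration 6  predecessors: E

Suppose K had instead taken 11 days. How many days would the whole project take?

15

As given, the longest chain is E→C→L = 1+7+6 = 14, so the finish is 14 days.
The longest path through K is only 11 days, so K has float 3.
Now E→H→K = 1+3+11 = 15 is longest, so the finish becomes 15 days.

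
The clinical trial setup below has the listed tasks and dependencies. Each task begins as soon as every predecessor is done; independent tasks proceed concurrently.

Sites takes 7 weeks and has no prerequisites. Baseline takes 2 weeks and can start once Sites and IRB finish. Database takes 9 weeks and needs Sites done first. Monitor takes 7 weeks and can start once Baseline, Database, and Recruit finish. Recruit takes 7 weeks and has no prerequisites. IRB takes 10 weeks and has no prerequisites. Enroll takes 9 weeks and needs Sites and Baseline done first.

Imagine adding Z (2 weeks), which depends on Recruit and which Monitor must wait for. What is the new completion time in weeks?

23

Originally the schedule takes 23 weeks.
With Z inserted, Monitor now waits for max(Baseline, Database, Recruit, Z).
New critical path: Sites→Database→Monitor = 7+9+7 = 23 ⇒ 23 weeks.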